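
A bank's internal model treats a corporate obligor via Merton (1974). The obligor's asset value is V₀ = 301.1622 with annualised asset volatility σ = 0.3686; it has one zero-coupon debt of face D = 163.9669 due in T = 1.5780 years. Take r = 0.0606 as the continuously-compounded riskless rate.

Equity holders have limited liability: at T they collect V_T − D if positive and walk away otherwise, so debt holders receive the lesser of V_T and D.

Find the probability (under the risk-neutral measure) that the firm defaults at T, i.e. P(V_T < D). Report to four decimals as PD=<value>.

PD=0.0989

d₁ = [ln(V₀/D) + (r + σ²/2)T] / (σ√T)
   = [ln(301.1622/163.9669) + (0.0606 + 0.5·0.3686²)·1.5780] / (0.3686·√1.5780)
   = [0.607984 + 0.202825] / 0.463030 = 1.751096
d₂ = d₁ − σ√T = 1.751096 − 0.463030 = 1.288066
risk-neutral PD = N(−d₂) = N(-1.288066) = 0.098861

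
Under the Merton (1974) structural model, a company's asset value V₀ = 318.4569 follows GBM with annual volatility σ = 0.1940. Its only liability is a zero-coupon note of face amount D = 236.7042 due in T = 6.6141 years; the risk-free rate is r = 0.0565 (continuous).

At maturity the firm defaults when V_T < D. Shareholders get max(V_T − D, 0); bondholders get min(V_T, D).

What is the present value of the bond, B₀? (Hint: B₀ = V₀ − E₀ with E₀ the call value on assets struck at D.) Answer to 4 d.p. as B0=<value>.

B0=158.2858

d₁ = [ln(V₀/D) + (r + σ²/2)T] / (σ√T)
   = [ln(318.4569/236.7042) + (0.0565 + 0.5·0.1940²)·6.6141] / (0.1940·√6.6141)
   = [0.296676 + 0.498161] / 0.498927 = 1.593092
d₂ = d₁ − σ√T = 1.593092 − 0.498927 = 1.094165
N(d₁) = 0.944430,  N(d₂) = 0.863059,  e^(−rT) = 0.688186
E₀ = V₀·N(d₁) − D·e^(−rT)·N(d₂)
   = 318.4569·0.944430 − 236.7042·0.688186·0.863059 = 160.171144
B₀ = V₀ − E₀ = 318.4569 − 160.171144 = 158.285756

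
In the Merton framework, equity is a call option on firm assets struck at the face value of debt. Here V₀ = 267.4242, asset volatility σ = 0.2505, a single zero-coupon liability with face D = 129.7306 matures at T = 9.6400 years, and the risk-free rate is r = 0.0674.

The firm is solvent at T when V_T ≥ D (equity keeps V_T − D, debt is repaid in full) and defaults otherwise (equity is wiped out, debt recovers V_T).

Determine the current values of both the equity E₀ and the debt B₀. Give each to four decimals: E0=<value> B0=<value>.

d₁ = [ln(V₀/D) + (r + σ²/2)T] / (σ√T)
   = [ln(267.4242/129.7306) + (0.0674 + 0.5·0.2505²)·9.6400] / (0.2505·√9.6400)
   = [0.723376 + 0.952192] / 0.777761 = 2.154348
d₂ = d₁ − σ√T = 2.154348 − 0.777761 = 1.376587
N(d₁) = 0.984394,  N(d₂) = 0.915680,  e^(−rT) = 0.522184
E₀ = V₀·N(d₁) − D·e^(−rT)·N(d₂)
   = 267.4242·0.984394 − 129.7306·0.522184·0.915680 = 201.219572
B₀ = V₀ − E₀ = 267.4242 − 201.219572 = 66.204628

E0=201.2196 B0=66.2046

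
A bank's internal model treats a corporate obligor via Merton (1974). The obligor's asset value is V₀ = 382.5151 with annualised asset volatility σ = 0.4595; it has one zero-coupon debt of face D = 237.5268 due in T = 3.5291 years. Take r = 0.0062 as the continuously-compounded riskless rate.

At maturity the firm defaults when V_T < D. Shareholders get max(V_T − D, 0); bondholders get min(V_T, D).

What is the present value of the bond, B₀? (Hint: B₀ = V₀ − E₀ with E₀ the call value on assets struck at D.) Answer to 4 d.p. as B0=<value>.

B0=189.5199

d₁ = [ln(V₀/D) + (r + σ²/2)T] / (σ√T)
   = [ln(382.5151/237.5268) + (0.0062 + 0.5·0.4595²)·3.5291] / (0.4595·√3.5291)
   = [0.476488 + 0.394448] / 0.863212 = 1.008947
d₂ = d₁ − σ√T = 1.008947 − 0.863212 = 0.145735
N(d₁) = 0.843500,  N(d₂) = 0.557935,  e^(−rT) = 0.978357
E₀ = V₀·N(d₁) − D·e^(−rT)·N(d₂)
   = 382.5151·0.843500 − 237.5268·0.978357·0.557935 = 192.995234
B₀ = V₀ − E₀ = 382.5151 − 192.995234 = 189.519866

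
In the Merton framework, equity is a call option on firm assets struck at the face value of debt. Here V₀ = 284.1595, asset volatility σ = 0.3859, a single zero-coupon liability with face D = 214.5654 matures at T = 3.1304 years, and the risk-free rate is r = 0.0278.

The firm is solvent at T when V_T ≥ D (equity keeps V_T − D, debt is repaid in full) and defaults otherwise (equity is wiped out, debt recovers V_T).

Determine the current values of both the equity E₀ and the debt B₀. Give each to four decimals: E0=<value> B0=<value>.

d₁ = [ln(V₀/D) + (r + σ²/2)T] / (σ√T)
   = [ln(284.1595/214.5654) + (0.0278 + 0.5·0.3859²)·3.1304] / (0.3859·√3.1304)
   = [0.280921 + 0.320113] / 0.682770 = 0.880287
d₂ = d₁ − σ√T = 0.880287 − 0.682770 = 0.197517
N(d₁) = 0.810648,  N(d₂) = 0.578288,  e^(−rT) = 0.916654
E₀ = V₀·N(d₁) − D·e^(−rT)·N(d₂)
   = 284.1595·0.810648 − 214.5654·0.916654·0.578288 = 116.614300
B₀ = V₀ − E₀ = 284.1595 − 116.614300 = 167.545200

E0=116.6143 B0=167.5452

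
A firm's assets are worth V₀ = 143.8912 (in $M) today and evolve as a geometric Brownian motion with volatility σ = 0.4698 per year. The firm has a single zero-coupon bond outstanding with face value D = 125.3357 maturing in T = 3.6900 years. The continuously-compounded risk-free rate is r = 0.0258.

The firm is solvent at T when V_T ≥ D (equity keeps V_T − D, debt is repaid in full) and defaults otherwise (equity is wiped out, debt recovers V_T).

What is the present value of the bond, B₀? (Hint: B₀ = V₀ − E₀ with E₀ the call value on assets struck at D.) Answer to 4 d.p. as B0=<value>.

B0=82.6501

d₁ = [ln(V₀/D) + (r + σ²/2)T] / (σ√T)
   = [ln(143.8912/125.3357) + (0.0258 + 0.5·0.4698²)·3.6900] / (0.4698·√3.6900)
   = [0.138062 + 0.502416] / 0.902456 = 0.709705
d₂ = d₁ − σ√T = 0.709705 − 0.902456 = -0.192752
N(d₁) = 0.761056,  N(d₂) = 0.423577,  e^(−rT) = 0.909189
E₀ = V₀·N(d₁) − D·e^(−rT)·N(d₂)
   = 143.8912·0.761056 − 125.3357·0.909189·0.423577 = 61.241103
B₀ = V₀ − E₀ = 143.8912 − 61.241103 = 82.650097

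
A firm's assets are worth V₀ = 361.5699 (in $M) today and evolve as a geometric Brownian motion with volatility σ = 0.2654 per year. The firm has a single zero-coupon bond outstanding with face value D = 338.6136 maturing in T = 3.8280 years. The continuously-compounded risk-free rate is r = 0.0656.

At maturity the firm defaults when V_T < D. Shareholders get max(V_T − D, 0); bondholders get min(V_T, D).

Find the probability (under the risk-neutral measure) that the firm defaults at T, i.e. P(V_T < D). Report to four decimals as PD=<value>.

PD=0.3631

d₁ = [ln(V₀/D) + (r + σ²/2)T] / (σ√T)
   = [ln(361.5699/338.6136) + (0.0656 + 0.5·0.2654²)·3.8280] / (0.2654·√3.8280)
   = [0.065596 + 0.385934] / 0.519262 = 0.869559
d₂ = d₁ − σ√T = 0.869559 − 0.519262 = 0.350297
risk-neutral PD = N(−d₂) = N(-0.350297) = 0.363058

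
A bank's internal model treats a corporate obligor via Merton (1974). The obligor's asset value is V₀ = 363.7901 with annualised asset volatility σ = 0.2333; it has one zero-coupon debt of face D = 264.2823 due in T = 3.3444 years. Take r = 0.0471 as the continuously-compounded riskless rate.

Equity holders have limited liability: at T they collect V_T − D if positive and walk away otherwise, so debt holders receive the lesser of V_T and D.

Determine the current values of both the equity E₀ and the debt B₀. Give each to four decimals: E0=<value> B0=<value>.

d₁ = [ln(V₀/D) + (r + σ²/2)T] / (σ√T)
   = [ln(363.7901/264.2823) + (0.0471 + 0.5·0.2333²)·3.3444] / (0.2333·√3.3444)
   = [0.319559 + 0.248537] / 0.426652 = 1.331522
d₂ = d₁ − σ√T = 1.331522 − 0.426652 = 0.904870
N(d₁) = 0.908491,  N(d₂) = 0.817233,  e^(−rT) = 0.854259
E₀ = V₀·N(d₁) − D·e^(−rT)·N(d₂)
   = 363.7901·0.908491 − 264.2823·0.854259·0.817233 = 145.997218
B₀ = V₀ − E₀ = 363.7901 − 145.997218 = 217.792882

E0=145.9972 B0=217.7929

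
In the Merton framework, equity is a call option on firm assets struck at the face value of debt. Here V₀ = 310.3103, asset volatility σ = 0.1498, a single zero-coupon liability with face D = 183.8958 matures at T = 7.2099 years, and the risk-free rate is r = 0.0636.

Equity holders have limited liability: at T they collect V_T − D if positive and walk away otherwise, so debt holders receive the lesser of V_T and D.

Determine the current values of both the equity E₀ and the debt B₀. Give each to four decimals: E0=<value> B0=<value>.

d₁ = [ln(V₀/D) + (r + σ²/2)T] / (σ√T)
   = [ln(310.3103/183.8958) + (0.0636 + 0.5·0.1498²)·7.2099] / (0.1498·√7.2099)
   = [0.523203 + 0.539445] / 0.402232 = 2.641880
d₂ = d₁ − σ√T = 2.641880 − 0.402232 = 2.239648
N(d₁) = 0.995878,  N(d₂) = 0.987443,  e^(−rT) = 0.632200
E₀ = V₀·N(d₁) − D·e^(−rT)·N(d₂)
   = 310.3103·0.995878 − 183.8958·0.632200·0.987443 = 194.232032
B₀ = V₀ − E₀ = 310.3103 − 194.232032 = 116.078268

E0=194.2320 B0=116.0783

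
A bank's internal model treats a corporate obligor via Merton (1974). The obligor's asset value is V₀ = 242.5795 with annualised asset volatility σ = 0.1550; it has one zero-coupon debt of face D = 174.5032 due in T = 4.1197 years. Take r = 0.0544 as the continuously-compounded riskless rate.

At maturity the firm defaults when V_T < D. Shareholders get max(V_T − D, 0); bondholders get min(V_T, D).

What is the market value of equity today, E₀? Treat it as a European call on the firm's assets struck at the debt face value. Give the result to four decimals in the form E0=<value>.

E0=104.0180

d₁ = [ln(V₀/D) + (r + σ²/2)T] / (σ√T)
   = [ln(242.5795/174.5032) + (0.0544 + 0.5·0.1550²)·4.1197] / (0.1550·√4.1197)
   = [0.329386 + 0.273600] / 0.314604 = 1.916650
d₂ = d₁ − σ√T = 1.916650 − 0.314604 = 1.602045
N(d₁) = 0.972359,  N(d₂) = 0.945427,  e^(−rT) = 0.799226
E₀ = V₀·N(d₁) − D·e^(−rT)·N(d₂)
   = 242.5795·0.972359 − 174.5032·0.799226·0.945427 = 104.017960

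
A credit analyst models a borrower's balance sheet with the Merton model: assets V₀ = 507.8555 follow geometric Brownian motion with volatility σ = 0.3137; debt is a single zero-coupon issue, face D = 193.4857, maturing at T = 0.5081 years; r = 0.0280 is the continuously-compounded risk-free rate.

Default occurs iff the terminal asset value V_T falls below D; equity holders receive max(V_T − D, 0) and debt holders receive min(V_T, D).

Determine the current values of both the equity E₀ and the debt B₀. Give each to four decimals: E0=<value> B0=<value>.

E0=317.1031 B0=190.7524

d₁ = [ln(V₀/D) + (r + σ²/2)T] / (σ√T)
   = [ln(507.8555/193.4857) + (0.0280 + 0.5·0.3137²)·0.5081] / (0.3137·√0.5081)
   = [0.964993 + 0.039227] / 0.223609 = 4.490969
d₂ = d₁ − σ√T = 4.490969 − 0.223609 = 4.267360
N(d₁) = 0.999996,  N(d₂) = 0.999990,  e^(−rT) = 0.985874
E₀ = V₀·N(d₁) − D·e^(−rT)·N(d₂)
   = 507.8555·0.999996 − 193.4857·0.985874·0.999990 = 317.103080
B₀ = V₀ − E₀ = 507.8555 − 317.103080 = 190.752420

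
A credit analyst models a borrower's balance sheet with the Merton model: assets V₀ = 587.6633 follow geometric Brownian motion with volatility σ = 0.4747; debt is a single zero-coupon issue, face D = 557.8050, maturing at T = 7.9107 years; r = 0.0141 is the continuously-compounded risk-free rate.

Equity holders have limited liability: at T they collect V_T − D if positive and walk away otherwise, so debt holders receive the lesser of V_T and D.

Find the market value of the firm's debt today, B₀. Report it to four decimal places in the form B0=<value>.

B0=272.3103

d₁ = [ln(V₀/D) + (r + σ²/2)T] / (σ√T)
   = [ln(587.6633/557.8050) + (0.0141 + 0.5·0.4747²)·7.9107] / (0.4747·√7.9107)
   = [0.052145 + 1.002840] / 1.335140 = 0.790168
d₂ = d₁ − σ√T = 0.790168 − 1.335140 = -0.544972
N(d₁) = 0.785285,  N(d₂) = 0.292886,  e^(−rT) = 0.894455
E₀ = V₀·N(d₁) − D·e^(−rT)·N(d₂)
   = 587.6633·0.785285 − 557.8050·0.894455·0.292886 = 315.353002
B₀ = V₀ − E₀ = 587.6633 − 315.353002 = 272.310298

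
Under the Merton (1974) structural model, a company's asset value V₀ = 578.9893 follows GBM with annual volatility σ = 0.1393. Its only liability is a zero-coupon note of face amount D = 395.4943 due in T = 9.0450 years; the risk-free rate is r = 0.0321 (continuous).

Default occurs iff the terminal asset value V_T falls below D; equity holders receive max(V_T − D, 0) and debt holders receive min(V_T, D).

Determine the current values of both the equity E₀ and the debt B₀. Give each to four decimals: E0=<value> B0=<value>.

d₁ = [ln(V₀/D) + (r + σ²/2)T] / (σ√T)
   = [ln(578.9893/395.4943) + (0.0321 + 0.5·0.1393²)·9.0450] / (0.1393·√9.0450)
   = [0.381148 + 0.378101] / 0.418943 = 1.812295
d₂ = d₁ − σ√T = 1.812295 − 0.418943 = 1.393351
N(d₁) = 0.965030,  N(d₂) = 0.918243,  e^(−rT) = 0.748006
E₀ = V₀·N(d₁) − D·e^(−rT)·N(d₂)
   = 578.9893·0.965030 − 395.4943·0.748006·0.918243 = 287.096086
B₀ = V₀ − E₀ = 578.9893 − 287.096086 = 291.893214

E0=287.0961 B0=291.8932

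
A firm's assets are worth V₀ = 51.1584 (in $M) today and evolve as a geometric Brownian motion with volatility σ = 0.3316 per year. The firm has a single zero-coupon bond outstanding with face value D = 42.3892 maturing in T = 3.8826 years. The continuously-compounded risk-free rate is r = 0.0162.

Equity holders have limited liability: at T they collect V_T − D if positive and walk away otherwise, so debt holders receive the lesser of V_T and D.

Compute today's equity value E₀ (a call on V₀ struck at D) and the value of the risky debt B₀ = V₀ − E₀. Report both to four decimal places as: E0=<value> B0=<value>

d₁ = [ln(V₀/D) + (r + σ²/2)T] / (σ√T)
   = [ln(51.1584/42.3892) + (0.0162 + 0.5·0.3316²)·3.8826] / (0.3316·√3.8826)
   = [0.188033 + 0.276361] / 0.653395 = 0.710740
d₂ = d₁ − σ√T = 0.710740 − 0.653395 = 0.057345
N(d₁) = 0.761377,  N(d₂) = 0.522865,  e^(−rT) = 0.939039
E₀ = V₀·N(d₁) − D·e^(−rT)·N(d₂)
   = 51.1584·0.761377 − 42.3892·0.939039·0.522865 = 18.138151
B₀ = V₀ − E₀ = 51.1584 − 18.138151 = 33.020249

E0=18.1382 B0=33.0202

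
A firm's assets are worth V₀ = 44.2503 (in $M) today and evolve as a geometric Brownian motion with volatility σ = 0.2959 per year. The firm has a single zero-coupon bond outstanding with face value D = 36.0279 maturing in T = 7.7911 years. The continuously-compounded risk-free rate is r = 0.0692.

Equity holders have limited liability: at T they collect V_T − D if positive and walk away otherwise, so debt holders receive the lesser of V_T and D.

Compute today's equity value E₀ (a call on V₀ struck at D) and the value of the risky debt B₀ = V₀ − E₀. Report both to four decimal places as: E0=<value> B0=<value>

d₁ = [ln(V₀/D) + (r + σ²/2)T] / (σ√T)
   = [ln(44.2503/36.0279) + (0.0692 + 0.5·0.2959²)·7.7911] / (0.2959·√7.7911)
   = [0.205569 + 0.880226] / 0.825932 = 1.314629
d₂ = d₁ − σ√T = 1.314629 − 0.825932 = 0.488697
N(d₁) = 0.905683,  N(d₂) = 0.687472,  e^(−rT) = 0.583247
E₀ = V₀·N(d₁) − D·e^(−rT)·N(d₂)
   = 44.2503·0.905683 − 36.0279·0.583247·0.687472 = 25.630766
B₀ = V₀ − E₀ = 44.2503 − 25.630766 = 18.619534

E0=25.6308 B0=18.6195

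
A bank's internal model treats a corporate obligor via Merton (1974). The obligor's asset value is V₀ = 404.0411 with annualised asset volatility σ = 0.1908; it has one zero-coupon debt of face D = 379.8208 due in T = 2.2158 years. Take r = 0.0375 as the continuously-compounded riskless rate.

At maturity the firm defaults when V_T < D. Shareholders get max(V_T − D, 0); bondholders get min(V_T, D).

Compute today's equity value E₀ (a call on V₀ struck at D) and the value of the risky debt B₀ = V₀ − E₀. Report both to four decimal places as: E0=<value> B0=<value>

d₁ = [ln(V₀/D) + (r + σ²/2)T] / (σ√T)
   = [ln(404.0411/379.8208) + (0.0375 + 0.5·0.1908²)·2.2158] / (0.1908·√2.2158)
   = [0.061817 + 0.123425] / 0.284017 = 0.652223
d₂ = d₁ − σ√T = 0.652223 − 0.284017 = 0.368207
N(d₁) = 0.742871,  N(d₂) = 0.643641,  e^(−rT) = 0.920266
E₀ = V₀·N(d₁) − D·e^(−rT)·N(d₂)
   = 404.0411·0.742871 − 379.8208·0.920266·0.643641 = 75.174967
B₀ = V₀ − E₀ = 404.0411 − 75.174967 = 328.866133

E0=75.1750 B0=328.8661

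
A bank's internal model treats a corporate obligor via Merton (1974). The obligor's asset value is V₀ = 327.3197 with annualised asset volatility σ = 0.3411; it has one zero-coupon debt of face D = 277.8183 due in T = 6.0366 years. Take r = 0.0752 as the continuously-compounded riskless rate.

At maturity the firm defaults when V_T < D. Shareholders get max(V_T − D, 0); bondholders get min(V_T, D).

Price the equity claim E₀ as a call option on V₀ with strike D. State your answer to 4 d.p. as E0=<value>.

d₁ = [ln(V₀/D) + (r + σ²/2)T] / (σ√T)
   = [ln(327.3197/277.8183) + (0.0752 + 0.5·0.3411²)·6.0366] / (0.3411·√6.0366)
   = [0.163970 + 0.805129] / 0.838065 = 1.156353
d₂ = d₁ − σ√T = 1.156353 − 0.838065 = 0.318287
N(d₁) = 0.876232,  N(d₂) = 0.624866,  e^(−rT) = 0.635113
E₀ = V₀·N(d₁) − D·e^(−rT)·N(d₂)
   = 327.3197·0.876232 − 277.8183·0.635113·0.624866 = 176.552642

E0=176.5526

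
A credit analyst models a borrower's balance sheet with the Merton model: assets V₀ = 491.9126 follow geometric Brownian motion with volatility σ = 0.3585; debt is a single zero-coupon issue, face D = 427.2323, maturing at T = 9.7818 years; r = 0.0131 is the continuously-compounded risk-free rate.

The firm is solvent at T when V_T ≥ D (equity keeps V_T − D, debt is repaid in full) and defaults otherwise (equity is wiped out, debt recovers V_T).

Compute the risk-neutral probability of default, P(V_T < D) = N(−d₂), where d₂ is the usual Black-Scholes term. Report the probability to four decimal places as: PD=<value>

PD=0.6257

d₁ = [ln(V₀/D) + (r + σ²/2)T] / (σ√T)
   = [ln(491.9126/427.2323) + (0.0131 + 0.5·0.3585²)·9.7818] / (0.3585·√9.7818)
   = [0.140973 + 0.756731] / 1.121240 = 0.800635
d₂ = d₁ − σ√T = 0.800635 − 1.121240 = -0.320605
risk-neutral PD = N(−d₂) = N(0.320605) = 0.625745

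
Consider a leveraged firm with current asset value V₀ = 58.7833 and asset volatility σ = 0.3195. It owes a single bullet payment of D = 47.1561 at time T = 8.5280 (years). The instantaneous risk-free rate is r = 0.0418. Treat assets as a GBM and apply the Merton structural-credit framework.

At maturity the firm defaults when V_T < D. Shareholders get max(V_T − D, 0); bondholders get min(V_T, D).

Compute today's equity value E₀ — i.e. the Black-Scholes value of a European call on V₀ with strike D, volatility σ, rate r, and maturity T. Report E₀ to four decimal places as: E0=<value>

E0=32.1127

d₁ = [ln(V₀/D) + (r + σ²/2)T] / (σ√T)
   = [ln(58.7833/47.1561) + (0.0418 + 0.5·0.3195²)·8.5280] / (0.3195·√8.5280)
   = [0.220394 + 0.791741] / 0.933028 = 1.084786
d₂ = d₁ − σ√T = 1.084786 − 0.933028 = 0.151758
N(d₁) = 0.860992,  N(d₂) = 0.560311,  e^(−rT) = 0.700143
E₀ = V₀·N(d₁) − D·e^(−rT)·N(d₂)
   = 58.7833·0.860992 − 47.1561·0.700143·0.560311 = 32.112688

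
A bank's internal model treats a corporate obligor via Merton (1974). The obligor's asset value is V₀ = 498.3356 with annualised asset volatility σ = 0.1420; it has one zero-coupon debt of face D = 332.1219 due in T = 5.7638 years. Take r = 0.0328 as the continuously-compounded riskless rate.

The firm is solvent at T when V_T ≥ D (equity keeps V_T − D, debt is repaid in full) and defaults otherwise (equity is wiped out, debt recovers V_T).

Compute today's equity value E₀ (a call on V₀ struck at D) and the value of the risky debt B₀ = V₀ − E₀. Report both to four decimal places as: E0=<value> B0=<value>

d₁ = [ln(V₀/D) + (r + σ²/2)T] / (σ√T)
   = [ln(498.3356/332.1219) + (0.0328 + 0.5·0.1420²)·5.7638] / (0.1420·√5.7638)
   = [0.405772 + 0.247163] / 0.340912 = 1.915257
d₂ = d₁ − σ√T = 1.915257 − 0.340912 = 1.574345
N(d₁) = 0.972270,  N(d₂) = 0.942296,  e^(−rT) = 0.827743
E₀ = V₀·N(d₁) − D·e^(−rT)·N(d₂)
   = 498.3356·0.972270 − 332.1219·0.827743·0.942296 = 225.468733
B₀ = V₀ − E₀ = 498.3356 − 225.468733 = 272.866867

E0=225.4687 B0=272.8669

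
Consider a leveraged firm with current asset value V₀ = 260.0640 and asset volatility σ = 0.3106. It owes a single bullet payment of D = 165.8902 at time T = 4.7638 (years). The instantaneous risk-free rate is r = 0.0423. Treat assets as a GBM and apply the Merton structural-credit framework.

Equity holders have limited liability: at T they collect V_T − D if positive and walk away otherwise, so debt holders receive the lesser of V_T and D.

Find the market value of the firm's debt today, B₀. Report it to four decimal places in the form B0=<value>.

d₁ = [ln(V₀/D) + (r + σ²/2)T] / (σ√T)
   = [ln(260.0640/165.8902) + (0.0423 + 0.5·0.3106²)·4.7638] / (0.3106·√4.7638)
   = [0.449602 + 0.431296] / 0.677920 = 1.299413
d₂ = d₁ − σ√T = 1.299413 − 0.677920 = 0.621494
N(d₁) = 0.903099,  N(d₂) = 0.732863,  e^(−rT) = 0.817496
E₀ = V₀·N(d₁) − D·e^(−rT)·N(d₂)
   = 260.0640·0.903099 − 165.8902·0.817496·0.732863 = 135.476623
B₀ = V₀ − E₀ = 260.0640 − 135.476623 = 124.587377

B0=124.5874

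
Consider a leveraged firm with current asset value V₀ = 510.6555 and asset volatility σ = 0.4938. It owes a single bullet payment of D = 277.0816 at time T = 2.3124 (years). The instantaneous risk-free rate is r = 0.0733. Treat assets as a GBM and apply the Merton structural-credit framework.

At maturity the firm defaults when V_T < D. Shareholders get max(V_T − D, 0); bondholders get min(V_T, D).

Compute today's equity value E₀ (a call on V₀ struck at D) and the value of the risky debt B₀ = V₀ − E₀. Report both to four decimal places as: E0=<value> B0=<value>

d₁ = [ln(V₀/D) + (r + σ²/2)T] / (σ√T)
   = [ln(510.6555/277.0816) + (0.0733 + 0.5·0.4938²)·2.3124] / (0.4938·√2.3124)
   = [0.611383 + 0.451425] / 0.750901 = 1.415377
d₂ = d₁ − σ√T = 1.415377 − 0.750901 = 0.664477
N(d₁) = 0.921521,  N(d₂) = 0.746807,  e^(−rT) = 0.844088
E₀ = V₀·N(d₁) − D·e^(−rT)·N(d₂)
   = 510.6555·0.921521 − 277.0816·0.844088·0.746807 = 295.915632
B₀ = V₀ − E₀ = 510.6555 − 295.915632 = 214.739868

E0=295.9156 B0=214.7399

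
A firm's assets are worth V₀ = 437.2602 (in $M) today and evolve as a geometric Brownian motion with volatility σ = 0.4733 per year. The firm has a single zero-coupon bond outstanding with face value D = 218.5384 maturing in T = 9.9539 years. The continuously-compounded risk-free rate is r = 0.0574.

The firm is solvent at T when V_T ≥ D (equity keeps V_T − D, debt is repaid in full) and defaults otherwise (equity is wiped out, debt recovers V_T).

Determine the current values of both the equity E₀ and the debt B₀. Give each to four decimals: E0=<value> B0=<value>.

d₁ = [ln(V₀/D) + (r + σ²/2)T] / (σ√T)
   = [ln(437.2602/218.5384) + (0.0574 + 0.5·0.4733²)·9.9539] / (0.4733·√9.9539)
   = [0.693567 + 1.686255] / 1.493252 = 1.593717
d₂ = d₁ − σ√T = 1.593717 − 1.493252 = 0.100465
N(d₁) = 0.944500,  N(d₂) = 0.540012,  e^(−rT) = 0.564760
E₀ = V₀·N(d₁) − D·e^(−rT)·N(d₂)
   = 437.2602·0.944500 − 218.5384·0.564760·0.540012 = 346.343076
B₀ = V₀ − E₀ = 437.2602 − 346.343076 = 90.917124

E0=346.3431 B0=90.9171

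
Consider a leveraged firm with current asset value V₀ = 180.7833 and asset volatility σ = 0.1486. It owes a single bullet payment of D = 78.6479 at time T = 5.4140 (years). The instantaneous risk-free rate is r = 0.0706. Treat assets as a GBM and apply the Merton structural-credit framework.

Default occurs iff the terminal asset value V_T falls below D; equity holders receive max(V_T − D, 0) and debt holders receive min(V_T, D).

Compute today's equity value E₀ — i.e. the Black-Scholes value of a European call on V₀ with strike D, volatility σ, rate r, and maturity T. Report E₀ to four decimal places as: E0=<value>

E0=127.1206

d₁ = [ln(V₀/D) + (r + σ²/2)T] / (σ√T)
   = [ln(180.7833/78.6479) + (0.0706 + 0.5·0.1486²)·5.4140] / (0.1486·√5.4140)
   = [0.832318 + 0.442004] / 0.345763 = 3.685542
d₂ = d₁ − σ√T = 3.685542 − 0.345763 = 3.339780
N(d₁) = 0.999886,  N(d₂) = 0.999581,  e^(−rT) = 0.682339
E₀ = V₀·N(d₁) − D·e^(−rT)·N(d₂)
   = 180.7833·0.999886 − 78.6479·0.682339·0.999581 = 127.120624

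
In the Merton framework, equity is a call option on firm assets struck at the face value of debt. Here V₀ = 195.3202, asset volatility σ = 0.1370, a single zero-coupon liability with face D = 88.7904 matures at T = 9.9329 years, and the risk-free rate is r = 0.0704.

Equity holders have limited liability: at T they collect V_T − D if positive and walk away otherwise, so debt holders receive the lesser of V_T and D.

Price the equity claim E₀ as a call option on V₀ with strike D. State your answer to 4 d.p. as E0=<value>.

E0=151.1991

d₁ = [ln(V₀/D) + (r + σ²/2)T] / (σ√T)
   = [ln(195.3202/88.7904) + (0.0704 + 0.5·0.1370²)·9.9329] / (0.1370·√9.9329)
   = [0.788362 + 0.792491] / 0.431776 = 3.661280
d₂ = d₁ − σ√T = 3.661280 − 0.431776 = 3.229504
N(d₁) = 0.999875,  N(d₂) = 0.999380,  e^(−rT) = 0.496945
E₀ = V₀·N(d₁) − D·e^(−rT)·N(d₂)
   = 195.3202·0.999875 − 88.7904·0.496945·0.999380 = 151.199115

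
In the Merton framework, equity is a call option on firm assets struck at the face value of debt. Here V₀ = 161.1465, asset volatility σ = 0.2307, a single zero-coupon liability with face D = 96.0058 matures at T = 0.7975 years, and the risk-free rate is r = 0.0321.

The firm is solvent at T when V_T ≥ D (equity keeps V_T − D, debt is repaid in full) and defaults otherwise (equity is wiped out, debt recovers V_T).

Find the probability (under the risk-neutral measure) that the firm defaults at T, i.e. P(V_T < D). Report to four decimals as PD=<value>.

PD=0.0056

d₁ = [ln(V₀/D) + (r + σ²/2)T] / (σ√T)
   = [ln(161.1465/96.0058) + (0.0321 + 0.5·0.2307²)·0.7975] / (0.2307·√0.7975)
   = [0.517905 + 0.046822] / 0.206022 = 2.741107
d₂ = d₁ − σ√T = 2.741107 − 0.206022 = 2.535085
risk-neutral PD = N(−d₂) = N(-2.535085) = 0.005621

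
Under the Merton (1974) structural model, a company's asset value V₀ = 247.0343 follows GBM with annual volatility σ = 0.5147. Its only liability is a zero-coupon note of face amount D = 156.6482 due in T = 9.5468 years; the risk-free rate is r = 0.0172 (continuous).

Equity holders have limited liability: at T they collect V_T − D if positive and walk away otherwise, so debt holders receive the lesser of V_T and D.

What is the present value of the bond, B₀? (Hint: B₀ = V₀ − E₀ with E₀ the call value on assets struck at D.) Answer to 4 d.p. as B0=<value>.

B0=74.6959

d₁ = [ln(V₀/D) + (r + σ²/2)T] / (σ√T)
   = [ln(247.0343/156.6482) + (0.0172 + 0.5·0.5147²)·9.5468] / (0.5147·√9.5468)
   = [0.455525 + 1.428755] / 1.590315 = 1.184847
d₂ = d₁ − σ√T = 1.184847 − 1.590315 = -0.405467
N(d₁) = 0.881961,  N(d₂) = 0.342567,  e^(−rT) = 0.848568
E₀ = V₀·N(d₁) − D·e^(−rT)·N(d₂)
   = 247.0343·0.881961 − 156.6482·0.848568·0.342567 = 172.338354
B₀ = V₀ − E₀ = 247.0343 − 172.338354 = 74.695946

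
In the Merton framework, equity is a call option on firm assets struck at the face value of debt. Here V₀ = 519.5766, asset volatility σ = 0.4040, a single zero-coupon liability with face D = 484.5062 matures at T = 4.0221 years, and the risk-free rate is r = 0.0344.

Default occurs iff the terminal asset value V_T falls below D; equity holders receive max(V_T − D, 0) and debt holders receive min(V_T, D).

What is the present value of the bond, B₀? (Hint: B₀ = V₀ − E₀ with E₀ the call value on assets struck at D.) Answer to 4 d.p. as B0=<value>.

B0=318.0574

d₁ = [ln(V₀/D) + (r + σ²/2)T] / (σ√T)
   = [ln(519.5766/484.5062) + (0.0344 + 0.5·0.4040²)·4.0221] / (0.4040·√4.0221)
   = [0.069884 + 0.466596] / 0.810229 = 0.662134
d₂ = d₁ − σ√T = 0.662134 − 0.810229 = -0.148096
N(d₁) = 0.746057,  N(d₂) = 0.441134,  e^(−rT) = 0.870785
E₀ = V₀·N(d₁) − D·e^(−rT)·N(d₂)
   = 519.5766·0.746057 − 484.5062·0.870785·0.441134 = 201.519231
B₀ = V₀ − E₀ = 519.5766 − 201.519231 = 318.057369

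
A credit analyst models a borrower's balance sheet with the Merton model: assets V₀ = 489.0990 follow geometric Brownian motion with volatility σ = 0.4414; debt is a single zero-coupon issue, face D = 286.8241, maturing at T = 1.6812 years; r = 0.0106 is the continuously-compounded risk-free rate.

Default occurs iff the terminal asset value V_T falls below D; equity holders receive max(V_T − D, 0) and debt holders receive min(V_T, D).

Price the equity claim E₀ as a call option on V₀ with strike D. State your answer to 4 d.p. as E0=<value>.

d₁ = [ln(V₀/D) + (r + σ²/2)T] / (σ√T)
   = [ln(489.0990/286.8241) + (0.0106 + 0.5·0.4414²)·1.6812] / (0.4414·√1.6812)
   = [0.533696 + 0.181598] / 0.572324 = 1.249806
d₂ = d₁ − σ√T = 1.249806 − 0.572324 = 0.677482
N(d₁) = 0.894315,  N(d₂) = 0.750950,  e^(−rT) = 0.982337
E₀ = V₀·N(d₁) − D·e^(−rT)·N(d₂)
   = 489.0990·0.894315 − 286.8241·0.982337·0.750950 = 225.822360

E0=225.8224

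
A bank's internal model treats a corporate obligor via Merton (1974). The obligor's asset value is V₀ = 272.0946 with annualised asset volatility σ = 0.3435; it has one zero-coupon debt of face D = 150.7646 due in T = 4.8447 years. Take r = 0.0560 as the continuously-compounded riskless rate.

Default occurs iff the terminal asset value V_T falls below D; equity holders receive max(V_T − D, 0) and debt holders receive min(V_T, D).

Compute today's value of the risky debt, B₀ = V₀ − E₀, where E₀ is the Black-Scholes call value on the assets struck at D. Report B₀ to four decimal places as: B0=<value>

d₁ = [ln(V₀/D) + (r + σ²/2)T] / (σ√T)
   = [ln(272.0946/150.7646) + (0.0560 + 0.5·0.3435²)·4.8447] / (0.3435·√4.8447)
   = [0.590430 + 0.557122] / 0.756067 = 1.517792
d₂ = d₁ − σ√T = 1.517792 − 0.756067 = 0.761725
N(d₁) = 0.935467,  N(d₂) = 0.776888,  e^(−rT) = 0.762385
E₀ = V₀·N(d₁) − D·e^(−rT)·N(d₂)
   = 272.0946·0.935467 − 150.7646·0.762385·0.776888 = 165.239345
B₀ = V₀ − E₀ = 272.0946 − 165.239345 = 106.855255

B0=106.8553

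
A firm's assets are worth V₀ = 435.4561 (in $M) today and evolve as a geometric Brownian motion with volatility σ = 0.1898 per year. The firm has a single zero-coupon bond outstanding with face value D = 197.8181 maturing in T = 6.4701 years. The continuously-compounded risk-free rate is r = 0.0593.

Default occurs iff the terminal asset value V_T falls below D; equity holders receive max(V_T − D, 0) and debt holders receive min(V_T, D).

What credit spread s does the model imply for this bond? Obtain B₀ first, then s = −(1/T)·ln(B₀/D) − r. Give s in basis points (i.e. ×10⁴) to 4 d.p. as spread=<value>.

d₁ = [ln(V₀/D) + (r + σ²/2)T] / (σ√T)
   = [ln(435.4561/197.8181) + (0.0593 + 0.5·0.1898²)·6.4701] / (0.1898·√6.4701)
   = [0.789046 + 0.500217] / 0.482783 = 2.670482
d₂ = d₁ − σ√T = 2.670482 − 0.482783 = 2.187699
N(d₁) = 0.996213,  N(d₂) = 0.985654,  e^(−rT) = 0.681352
E₀ = V₀·N(d₁) − D·e^(−rT)·N(d₂)
   = 435.4561·0.996213 − 197.8181·0.681352·0.985654 = 300.956886
B₀ = V₀ − E₀ = 435.4561 − 300.956886 = 134.499214
spread = −(1/T)·ln(B₀/D) − r = −(1/6.4701)·ln(134.499214/197.8181) − 0.0593 = 0.00032652
in basis points: 0.00032652 × 10⁴ = 3.2652 bp

spread=3.2652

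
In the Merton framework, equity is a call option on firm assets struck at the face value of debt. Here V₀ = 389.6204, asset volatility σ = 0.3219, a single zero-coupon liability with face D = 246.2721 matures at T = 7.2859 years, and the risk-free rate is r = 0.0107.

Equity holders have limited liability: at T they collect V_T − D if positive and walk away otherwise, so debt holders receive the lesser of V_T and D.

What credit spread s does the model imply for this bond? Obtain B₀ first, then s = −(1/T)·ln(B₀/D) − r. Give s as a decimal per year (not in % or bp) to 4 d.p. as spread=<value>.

d₁ = [ln(V₀/D) + (r + σ²/2)T] / (σ√T)
   = [ln(389.6204/246.2721) + (0.0107 + 0.5·0.3219²)·7.2859] / (0.3219·√7.2859)
   = [0.458736 + 0.455440] / 0.868886 = 1.052125
d₂ = d₁ − σ√T = 1.052125 − 0.868886 = 0.183239
N(d₁) = 0.853629,  N(d₂) = 0.572695,  e^(−rT) = 0.925002
E₀ = V₀·N(d₁) − D·e^(−rT)·N(d₂)
   = 389.6204·0.853629 − 246.2721·0.925002·0.572695 = 202.130045
B₀ = V₀ − E₀ = 389.6204 − 202.130045 = 187.490355
spread = −(1/T)·ln(B₀/D) − r = −(1/7.2859)·ln(187.490355/246.2721) − 0.0107 = 0.02672978

spread=0.0267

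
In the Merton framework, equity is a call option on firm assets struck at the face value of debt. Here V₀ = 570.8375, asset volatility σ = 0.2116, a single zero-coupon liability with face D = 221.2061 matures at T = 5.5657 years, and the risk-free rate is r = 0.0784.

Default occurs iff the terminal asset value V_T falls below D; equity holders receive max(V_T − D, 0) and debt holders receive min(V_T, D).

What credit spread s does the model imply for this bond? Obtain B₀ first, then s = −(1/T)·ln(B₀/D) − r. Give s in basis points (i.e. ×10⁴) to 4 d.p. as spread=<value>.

d₁ = [ln(V₀/D) + (r + σ²/2)T] / (σ√T)
   = [ln(570.8375/221.2061) + (0.0784 + 0.5·0.2116²)·5.5657] / (0.2116·√5.5657)
   = [0.948010 + 0.560952] / 0.499201 = 3.022753
d₂ = d₁ − σ√T = 3.022753 − 0.499201 = 2.523551
N(d₁) = 0.998748,  N(d₂) = 0.994191,  e^(−rT) = 0.646391
E₀ = V₀·N(d₁) − D·e^(−rT)·N(d₂)
   = 570.8375·0.998748 − 221.2061·0.646391·0.994191 = 427.967533
B₀ = V₀ − E₀ = 570.8375 − 427.967533 = 142.869967
spread = −(1/T)·ln(B₀/D) − r = −(1/5.5657)·ln(142.869967/221.2061) − 0.0784 = 0.00014537
in basis points: 0.00014537 × 10⁴ = 1.4537 bp

spread=1.4537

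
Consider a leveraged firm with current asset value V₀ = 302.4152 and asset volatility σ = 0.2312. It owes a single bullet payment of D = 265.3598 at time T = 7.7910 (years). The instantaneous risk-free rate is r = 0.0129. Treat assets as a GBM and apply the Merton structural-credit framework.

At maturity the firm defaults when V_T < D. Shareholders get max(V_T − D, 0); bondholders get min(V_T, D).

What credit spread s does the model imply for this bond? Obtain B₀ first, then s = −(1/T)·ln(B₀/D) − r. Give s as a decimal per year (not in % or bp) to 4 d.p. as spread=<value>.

spread=0.0244

d₁ = [ln(V₀/D) + (r + σ²/2)T] / (σ√T)
   = [ln(302.4152/265.3598) + (0.0129 + 0.5·0.2312²)·7.7910] / (0.2312·√7.7910)
   = [0.130714 + 0.308732] / 0.645334 = 0.680959
d₂ = d₁ − σ√T = 0.680959 − 0.645334 = 0.035625
N(d₁) = 0.752051,  N(d₂) = 0.514209,  e^(−rT) = 0.904382
E₀ = V₀·N(d₁) − D·e^(−rT)·N(d₂)
   = 302.4152·0.752051 − 265.3598·0.904382·0.514209 = 104.028421
B₀ = V₀ − E₀ = 302.4152 − 104.028421 = 198.386779
spread = −(1/T)·ln(B₀/D) − r = −(1/7.7910)·ln(198.386779/265.3598) − 0.0129 = 0.02443386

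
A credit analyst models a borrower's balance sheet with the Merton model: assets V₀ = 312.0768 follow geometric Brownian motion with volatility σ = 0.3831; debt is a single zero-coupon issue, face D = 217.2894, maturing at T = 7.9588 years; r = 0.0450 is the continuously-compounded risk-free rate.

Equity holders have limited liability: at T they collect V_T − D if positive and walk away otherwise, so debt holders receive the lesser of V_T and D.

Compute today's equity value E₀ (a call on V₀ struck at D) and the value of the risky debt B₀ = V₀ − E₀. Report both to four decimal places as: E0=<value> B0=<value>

E0=193.0214 B0=119.0554

d₁ = [ln(V₀/D) + (r + σ²/2)T] / (σ√T)
   = [ln(312.0768/217.2894) + (0.0450 + 0.5·0.3831²)·7.9588] / (0.3831·√7.9588)
   = [0.362019 + 0.942185] / 1.080777 = 1.206729
d₂ = d₁ − σ√T = 1.206729 − 1.080777 = 0.125952
N(d₁) = 0.886232,  N(d₂) = 0.550115,  e^(−rT) = 0.698971
E₀ = V₀·N(d₁) − D·e^(−rT)·N(d₂)
   = 312.0768·0.886232 − 217.2894·0.698971·0.550115 = 193.021424
B₀ = V₀ − E₀ = 312.0768 − 193.021424 = 119.055376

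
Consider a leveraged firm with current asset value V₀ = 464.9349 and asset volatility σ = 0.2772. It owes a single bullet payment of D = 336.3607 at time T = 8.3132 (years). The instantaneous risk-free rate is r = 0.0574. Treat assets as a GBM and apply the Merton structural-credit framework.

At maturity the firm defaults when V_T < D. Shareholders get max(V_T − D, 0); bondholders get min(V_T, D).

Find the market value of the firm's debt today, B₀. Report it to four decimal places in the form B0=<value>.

d₁ = [ln(V₀/D) + (r + σ²/2)T] / (σ√T)
   = [ln(464.9349/336.3607) + (0.0574 + 0.5·0.2772²)·8.3132] / (0.2772·√8.3132)
   = [0.323713 + 0.796570] / 0.799240 = 1.401686
d₂ = d₁ − σ√T = 1.401686 − 0.799240 = 0.602445
N(d₁) = 0.919495,  N(d₂) = 0.726561,  e^(−rT) = 0.620532
E₀ = V₀·N(d₁) − D·e^(−rT)·N(d₂)
   = 464.9349·0.919495 − 336.3607·0.620532·0.726561 = 275.855735
B₀ = V₀ − E₀ = 464.9349 − 275.855735 = 189.079165

B0=189.0792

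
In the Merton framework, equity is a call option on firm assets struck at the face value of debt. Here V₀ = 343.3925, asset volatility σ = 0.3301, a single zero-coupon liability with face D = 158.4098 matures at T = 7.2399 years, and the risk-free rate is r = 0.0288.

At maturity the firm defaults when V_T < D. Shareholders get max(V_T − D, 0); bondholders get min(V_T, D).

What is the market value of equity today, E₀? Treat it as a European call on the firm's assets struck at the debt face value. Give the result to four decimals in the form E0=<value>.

E0=226.6668

d₁ = [ln(V₀/D) + (r + σ²/2)T] / (σ√T)
   = [ln(343.3925/158.4098) + (0.0288 + 0.5·0.3301²)·7.2399] / (0.3301·√7.2399)
   = [0.773689 + 0.602961] / 0.888202 = 1.549928
d₂ = d₁ − σ√T = 1.549928 − 0.888202 = 0.661726
N(d₁) = 0.939421,  N(d₂) = 0.745927,  e^(−rT) = 0.811794
E₀ = V₀·N(d₁) − D·e^(−rT)·N(d₂)
   = 343.3925·0.939421 − 158.4098·0.811794·0.745927 = 226.666770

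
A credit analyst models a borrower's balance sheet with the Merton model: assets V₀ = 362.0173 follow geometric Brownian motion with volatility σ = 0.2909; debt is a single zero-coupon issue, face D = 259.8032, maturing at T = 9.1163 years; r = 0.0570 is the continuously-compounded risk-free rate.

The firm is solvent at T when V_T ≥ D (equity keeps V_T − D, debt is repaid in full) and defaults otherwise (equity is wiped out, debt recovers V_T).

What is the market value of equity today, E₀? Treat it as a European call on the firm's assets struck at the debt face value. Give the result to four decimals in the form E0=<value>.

E0=224.7690

d₁ = [ln(V₀/D) + (r + σ²/2)T] / (σ√T)
   = [ln(362.0173/259.8032) + (0.0570 + 0.5·0.2909²)·9.1163] / (0.2909·√9.1163)
   = [0.331768 + 0.905353] / 0.878321 = 1.408506
d₂ = d₁ − σ√T = 1.408506 − 0.878321 = 0.530186
N(d₁) = 0.920509,  N(d₂) = 0.702009,  e^(−rT) = 0.594741
E₀ = V₀·N(d₁) − D·e^(−rT)·N(d₂)
   = 362.0173·0.920509 − 259.8032·0.594741·0.702009 = 224.769044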